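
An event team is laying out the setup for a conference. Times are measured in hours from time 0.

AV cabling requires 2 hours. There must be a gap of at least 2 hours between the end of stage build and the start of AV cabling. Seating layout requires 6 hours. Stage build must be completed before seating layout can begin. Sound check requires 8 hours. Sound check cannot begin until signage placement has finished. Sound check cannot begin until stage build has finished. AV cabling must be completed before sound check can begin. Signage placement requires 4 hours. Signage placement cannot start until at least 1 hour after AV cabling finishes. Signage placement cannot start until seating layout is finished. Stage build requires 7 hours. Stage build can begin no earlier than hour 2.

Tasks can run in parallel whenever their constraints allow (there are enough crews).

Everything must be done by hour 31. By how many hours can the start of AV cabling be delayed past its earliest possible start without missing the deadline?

5

Stage build waits on its own release at hour 2, so it starts at hour 2 and finishes at 2 + 7 = hour 9.
AV cabling cannot begin until stage build (finishes hour 9, plus 2-hour gap → hour 11). It runs from hour 11 to 11 + 2 = hour 13.

Working backward from the deadline:
Sound check has no dependents, so it just needs to finish by hour 31. Starting by 31 − 8 = hour 23 achieves that.
Signage placement feeds into sound check (must start by hour 23); so signage placement must finish by hour 23 and therefore start by hour 19.
AV cabling must finish in time for signage placement (must start by hour 19, minus 1-hour gap → hour 18); sound check (must start by hour 23). The tightest is hour 18, so AV cabling must start by 18 − 2 = hour 16.
So AV cabling can start as early as hour 11 and as late as hour 16, giving 16 − 11 = 5 hours of slack.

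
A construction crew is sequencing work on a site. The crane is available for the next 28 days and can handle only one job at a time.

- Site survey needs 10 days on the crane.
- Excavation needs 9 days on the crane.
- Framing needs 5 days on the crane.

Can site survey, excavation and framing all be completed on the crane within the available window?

Yes

Running back to back, the jobs need 10 + 9 + 5 = 24 days on the crane.
Since 24 ≤ 28, they fit within the window.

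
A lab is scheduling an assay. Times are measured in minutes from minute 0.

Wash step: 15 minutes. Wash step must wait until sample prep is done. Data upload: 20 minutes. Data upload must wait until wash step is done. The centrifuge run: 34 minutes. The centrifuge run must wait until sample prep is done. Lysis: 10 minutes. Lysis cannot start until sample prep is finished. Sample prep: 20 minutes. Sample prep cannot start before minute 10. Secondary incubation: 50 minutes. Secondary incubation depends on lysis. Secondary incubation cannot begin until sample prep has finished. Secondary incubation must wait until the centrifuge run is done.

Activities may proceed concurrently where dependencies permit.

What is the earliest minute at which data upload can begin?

Sample prep waits on its own release at minute 10, so it starts at minute 10 and finishes at 10 + 20 = minute 30.
Wash step cannot begin until sample prep (finishes minute 30). It runs from minute 30 to 30 + 15 = minute 45.
Data upload waits on wash step (finishes minute 45), so the earliest it can start is minute 45.

45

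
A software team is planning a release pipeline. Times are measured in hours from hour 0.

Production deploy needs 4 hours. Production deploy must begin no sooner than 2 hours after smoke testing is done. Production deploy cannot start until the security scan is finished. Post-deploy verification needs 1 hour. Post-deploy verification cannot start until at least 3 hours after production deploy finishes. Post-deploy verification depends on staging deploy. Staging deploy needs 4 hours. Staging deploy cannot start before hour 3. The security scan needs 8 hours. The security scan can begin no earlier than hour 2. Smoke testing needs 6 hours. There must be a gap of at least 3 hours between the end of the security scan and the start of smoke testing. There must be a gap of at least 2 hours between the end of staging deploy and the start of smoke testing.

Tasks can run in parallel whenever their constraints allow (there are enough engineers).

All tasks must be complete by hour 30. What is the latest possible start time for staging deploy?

Post-deploy verification must finish by hour 30; it takes 1 hour, so it must start by 30 − 1 = hour 29.
Production deploy has to be done before post-deploy verification (must start by hour 29, minus 3-hour gap → hour 26). That means finishing by hour 26, i.e. starting by 26 − 4 = hour 22.
Smoke testing must finish before production deploy (must start by hour 22, minus 2-hour gap → hour 20). With a 6-hour duration, smoke testing must start by 20 − 6 = hour 14.
Staging deploy feeds smoke testing (must start by hour 14, minus 2-hour gap → hour 12); post-deploy verification (must start by hour 29). Taking the minimum, staging deploy must finish by hour 12 and start by 12 − 4 = hour 8.

8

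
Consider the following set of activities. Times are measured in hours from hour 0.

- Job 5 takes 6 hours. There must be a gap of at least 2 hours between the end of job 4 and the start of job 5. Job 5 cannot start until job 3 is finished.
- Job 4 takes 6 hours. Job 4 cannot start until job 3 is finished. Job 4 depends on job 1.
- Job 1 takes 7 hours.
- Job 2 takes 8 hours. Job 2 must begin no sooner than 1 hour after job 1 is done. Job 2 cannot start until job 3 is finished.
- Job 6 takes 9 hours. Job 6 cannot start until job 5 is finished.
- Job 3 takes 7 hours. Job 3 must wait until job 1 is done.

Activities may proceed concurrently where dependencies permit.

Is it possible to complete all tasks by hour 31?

Job 1 can start immediately at hour 0; it finishes at hour 7.
Job 3 cannot begin until job 1 (finishes hour 7). It runs from hour 7 to 7 + 7 = hour 14.
For job 4: job 3 (finishes hour 14); job 1 (finishes hour 7). Taking the maximum gives a start of hour 14, and it finishes at 14 + 6 = hour 20.
Job 5 has to wait for job 4 (finishes hour 20, plus 2-hour gap → hour 22); job 3 (finishes hour 14). The latest of these is hour 22, so job 5 runs hour 22 to 22 + 6 = hour 28.
Job 6 waits on job 5 (finishes hour 28), so it starts at hour 28 and finishes at 28 + 9 = hour 37.
Job 2 needs all of job 1 (finishes hour 7, plus 1-hour gap → hour 8); job 3 (finishes hour 14). That puts its earliest start at hour 14; it finishes at 14 + 8 = hour 22.
The earliest everything can be done is hour 37, which is after the deadline of 31, so it is not possible.

No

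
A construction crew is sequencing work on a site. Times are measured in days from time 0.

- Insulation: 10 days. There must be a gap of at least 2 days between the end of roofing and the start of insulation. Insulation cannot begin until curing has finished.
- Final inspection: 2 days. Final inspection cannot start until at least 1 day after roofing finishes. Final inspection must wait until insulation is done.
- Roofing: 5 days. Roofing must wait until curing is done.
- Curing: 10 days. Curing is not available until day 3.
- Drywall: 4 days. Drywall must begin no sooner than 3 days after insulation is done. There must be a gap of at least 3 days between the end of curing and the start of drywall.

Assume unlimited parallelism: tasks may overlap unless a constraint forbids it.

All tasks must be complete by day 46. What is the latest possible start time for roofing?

22

To finish by day 46, drywall (duration 4) must start no later than day 42.
Final inspection must finish by day 46; it takes 2 days, so it must start by 46 − 2 = day 44.
For insulation: drywall (must start by day 42, minus 3-day gap → day 39); final inspection (must start by day 44). The most restrictive is day 39; with a 10-day duration, insulation must start by day 29.
Roofing feeds insulation (must start by day 29, minus 2-day gap → day 27); final inspection (must start by day 44, minus 1-day gap → day 43). Taking the minimum, roofing must finish by day 27 and start by 27 − 5 = day 22.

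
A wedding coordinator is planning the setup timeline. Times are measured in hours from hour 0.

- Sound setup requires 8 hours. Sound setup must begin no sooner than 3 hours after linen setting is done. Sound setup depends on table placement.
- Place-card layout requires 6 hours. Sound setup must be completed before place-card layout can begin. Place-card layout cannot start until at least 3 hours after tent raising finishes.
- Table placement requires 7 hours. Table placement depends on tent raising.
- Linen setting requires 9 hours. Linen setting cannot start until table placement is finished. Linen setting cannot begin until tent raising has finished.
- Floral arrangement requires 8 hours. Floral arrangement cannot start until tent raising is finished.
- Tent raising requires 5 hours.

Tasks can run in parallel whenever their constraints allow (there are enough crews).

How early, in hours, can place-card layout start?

32

Nothing blocks tent raising, so it runs from hour 0 to hour 5.
Table placement cannot begin until tent raising (finishes hour 5). It runs from hour 5 to 5 + 7 = hour 12.
Linen setting cannot start until table placement (finishes hour 12); tent raising (finishes hour 5). The controlling bound is hour 12, so linen setting finishes at 12 + 9 = hour 21.
Sound setup has to wait for linen setting (finishes hour 21, plus 3-hour gap → hour 24); table placement (finishes hour 12). The latest of these is hour 24, so sound setup runs hour 24 to 24 + 8 = hour 32.
Place-card layout waits on sound setup (finishes hour 32); tent raising (finishes hour 5, plus 3-hour gap → hour 8). The latest of these is hour 32, which is the earliest place-card layout can start.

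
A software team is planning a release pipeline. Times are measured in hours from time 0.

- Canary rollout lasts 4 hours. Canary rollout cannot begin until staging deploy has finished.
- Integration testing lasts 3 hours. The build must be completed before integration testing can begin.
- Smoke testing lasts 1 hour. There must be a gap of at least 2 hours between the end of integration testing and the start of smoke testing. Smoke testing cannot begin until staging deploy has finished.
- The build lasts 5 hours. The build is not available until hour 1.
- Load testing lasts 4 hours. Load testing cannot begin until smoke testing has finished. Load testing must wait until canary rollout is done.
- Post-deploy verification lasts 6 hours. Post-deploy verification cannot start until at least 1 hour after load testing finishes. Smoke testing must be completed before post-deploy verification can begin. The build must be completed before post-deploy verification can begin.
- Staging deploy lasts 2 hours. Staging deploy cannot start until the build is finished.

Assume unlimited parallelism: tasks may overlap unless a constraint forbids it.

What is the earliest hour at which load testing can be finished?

16

The build cannot begin until its own release at hour 1. It runs from hour 1 to 1 + 5 = hour 6.
Staging deploy waits on the build (finishes hour 6), so it starts at hour 6 and finishes at 6 + 2 = hour 8.
After staging deploy (finishes hour 8), canary rollout can start at hour 8 and finishes at hour 12.
Integration testing waits on the build (finishes hour 6), so it starts at hour 6 and finishes at 6 + 3 = hour 9.
Smoke testing cannot start until integration testing (finishes hour 9, plus 2-hour gap → hour 11); staging deploy (finishes hour 8). The controlling bound is hour 11, so smoke testing finishes at 11 + 1 = hour 12.
Load testing needs all of smoke testing (finishes hour 12); canary rollout (finishes hour 12). That puts its earliest start at hour 12; it finishes at 12 + 4 = hour 16.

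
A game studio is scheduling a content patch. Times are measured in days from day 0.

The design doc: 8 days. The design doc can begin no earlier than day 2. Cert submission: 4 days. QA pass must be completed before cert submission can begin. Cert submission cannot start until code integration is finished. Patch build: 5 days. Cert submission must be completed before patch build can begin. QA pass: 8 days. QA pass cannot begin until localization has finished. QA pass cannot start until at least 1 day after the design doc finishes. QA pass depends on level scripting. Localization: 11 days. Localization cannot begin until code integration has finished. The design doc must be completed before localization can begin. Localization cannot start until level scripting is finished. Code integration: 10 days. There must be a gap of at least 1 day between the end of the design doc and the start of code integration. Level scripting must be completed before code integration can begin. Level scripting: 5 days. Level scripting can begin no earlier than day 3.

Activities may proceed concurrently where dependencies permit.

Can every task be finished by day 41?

No

Level scripting cannot begin until its own release at day 3. It runs from day 3 to 3 + 5 = day 8.
The design doc cannot begin until its own release at day 2. It runs from day 2 to 2 + 8 = day 10.
Code integration cannot start until the design doc (finishes day 10, plus 1-day gap → day 11); level scripting (finishes day 8). The controlling bound is day 11, so code integration finishes at 11 + 10 = day 21.
For localization: code integration (finishes day 21); the design doc (finishes day 10); level scripting (finishes day 8). Taking the maximum gives a start of day 21, and it finishes at 21 + 11 = day 32.
QA pass has to wait for localization (finishes day 32); the design doc (finishes day 10, plus 1-day gap → day 11); level scripting (finishes day 8). The latest of these is day 32, so QA pass runs day 32 to 32 + 8 = day 40.
For cert submission: QA pass (finishes day 40); code integration (finishes day 21). Taking the maximum gives a start of day 40, and it finishes at 40 + 4 = day 44.
Patch build waits on cert submission (finishes day 44), so it starts at day 44 and finishes at 44 + 5 = day 49.
The earliest everything can be done is day 49, which is after the deadline of 41, so it is not possible.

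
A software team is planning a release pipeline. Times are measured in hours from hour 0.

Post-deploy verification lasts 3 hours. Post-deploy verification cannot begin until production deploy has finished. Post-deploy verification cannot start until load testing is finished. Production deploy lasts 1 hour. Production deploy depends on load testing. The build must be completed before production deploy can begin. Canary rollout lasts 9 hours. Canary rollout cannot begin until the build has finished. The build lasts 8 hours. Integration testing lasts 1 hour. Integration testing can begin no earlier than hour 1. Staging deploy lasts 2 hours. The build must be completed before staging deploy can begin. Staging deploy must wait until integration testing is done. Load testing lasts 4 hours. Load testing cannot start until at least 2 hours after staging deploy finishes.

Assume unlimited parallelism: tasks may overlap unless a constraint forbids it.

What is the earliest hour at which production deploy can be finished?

17

Integration testing cannot begin until its own release at hour 1. It runs from hour 1 to 1 + 1 = hour 2.
The build can start immediately at hour 0; it finishes at hour 8.
Staging deploy cannot start until the build (finishes hour 8); integration testing (finishes hour 2). The controlling bound is hour 8, so staging deploy finishes at 8 + 2 = hour 10.
After staging deploy (finishes hour 10, plus 2-hour gap → hour 12), load testing can start at hour 12 and finishes at hour 16.
For production deploy: load testing (finishes hour 16); the build (finishes hour 8). Taking the maximum gives a start of hour 16, and it finishes at 16 + 1 = hour 17.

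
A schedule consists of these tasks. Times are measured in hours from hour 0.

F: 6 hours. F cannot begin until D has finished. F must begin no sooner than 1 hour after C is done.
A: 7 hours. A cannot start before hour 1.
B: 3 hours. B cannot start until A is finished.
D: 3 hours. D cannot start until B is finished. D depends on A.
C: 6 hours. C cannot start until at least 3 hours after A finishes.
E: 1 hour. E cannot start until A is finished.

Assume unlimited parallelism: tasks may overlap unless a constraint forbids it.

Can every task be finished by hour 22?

A waits on its own release at hour 1, so it starts at hour 1 and finishes at 1 + 7 = hour 8.
E waits on A (finishes hour 8), so it starts at hour 8 and finishes at 8 + 1 = hour 9.
C cannot begin until A (finishes hour 8, plus 3-hour gap → hour 11). It runs from hour 11 to 11 + 6 = hour 17.
After A (finishes hour 8), B can start at hour 8 and finishes at hour 11.
For D: B (finishes hour 11); A (finishes hour 8). Taking the maximum gives a start of hour 11, and it finishes at 11 + 3 = hour 14.
F cannot start until D (finishes hour 14); C (finishes hour 17, plus 1-hour gap → hour 18). The controlling bound is hour 18, so F finishes at 18 + 6 = hour 24.
The earliest everything can be done is hour 24, which is after the deadline of 22, so it is not possible.

No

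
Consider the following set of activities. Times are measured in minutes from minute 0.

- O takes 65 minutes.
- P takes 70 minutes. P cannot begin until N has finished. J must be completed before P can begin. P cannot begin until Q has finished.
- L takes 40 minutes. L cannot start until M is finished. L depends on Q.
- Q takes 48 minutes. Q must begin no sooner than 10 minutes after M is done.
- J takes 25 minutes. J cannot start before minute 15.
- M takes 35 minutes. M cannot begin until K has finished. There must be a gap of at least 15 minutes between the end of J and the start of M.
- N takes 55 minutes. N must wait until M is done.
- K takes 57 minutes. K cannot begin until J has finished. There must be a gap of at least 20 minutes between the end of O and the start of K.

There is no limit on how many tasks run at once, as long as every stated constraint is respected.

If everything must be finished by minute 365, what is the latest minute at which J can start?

120

To finish by minute 365, P (duration 70) must start no later than minute 295.
N must finish before P (must start by minute 295). With a 55-minute duration, N must start by 295 − 55 = minute 240.
To finish by minute 365, L (duration 40) must start no later than minute 325.
Q feeds L (must start by minute 325); P (must start by minute 295). Taking the minimum, Q must finish by minute 295 and start by 295 − 48 = minute 247.
M has several dependents: L (must start by minute 325); N (must start by minute 240); Q (must start by minute 247, minus 10-minute gap → minute 237). The earliest of those limits is minute 237, so M must start by 237 − 35 = minute 202.
K feeds into M (must start by minute 202); so K must finish by minute 202 and therefore start by minute 145.
J feeds K (must start by minute 145); M (must start by minute 202, minus 15-minute gap → minute 187); P (must start by minute 295). Taking the minimum, J must finish by minute 145 and start by 145 − 25 = minute 120.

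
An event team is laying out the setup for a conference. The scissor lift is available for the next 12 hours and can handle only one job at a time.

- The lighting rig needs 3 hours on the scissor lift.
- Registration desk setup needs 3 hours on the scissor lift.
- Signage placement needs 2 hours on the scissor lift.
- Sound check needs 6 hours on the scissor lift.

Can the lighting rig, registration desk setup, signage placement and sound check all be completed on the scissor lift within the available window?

No

Running back to back, the jobs need 3 + 3 + 2 + 6 = 14 hours on the scissor lift.
Since 14 > 12, they cannot all fit.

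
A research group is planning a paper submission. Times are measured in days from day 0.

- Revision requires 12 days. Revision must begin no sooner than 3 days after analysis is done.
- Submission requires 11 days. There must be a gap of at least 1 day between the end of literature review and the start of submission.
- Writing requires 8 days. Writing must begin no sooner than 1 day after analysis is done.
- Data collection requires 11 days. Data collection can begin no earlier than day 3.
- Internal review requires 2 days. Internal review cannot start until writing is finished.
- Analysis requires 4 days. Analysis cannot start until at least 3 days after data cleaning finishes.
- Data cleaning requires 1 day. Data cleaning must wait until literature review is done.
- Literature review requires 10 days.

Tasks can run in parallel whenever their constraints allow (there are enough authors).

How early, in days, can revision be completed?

33

Literature review has no prerequisites, so it starts at day 0 and finishes at day 10.
Data cleaning cannot begin until literature review (finishes day 10). It runs from day 10 to 10 + 1 = day 11.
Analysis cannot begin until data cleaning (finishes day 11, plus 3-day gap → day 14). It runs from day 14 to 14 + 4 = day 18.
Revision waits on analysis (finishes day 18, plus 3-day gap → day 21), so it starts at day 21 and finishes at 21 + 12 = day 33.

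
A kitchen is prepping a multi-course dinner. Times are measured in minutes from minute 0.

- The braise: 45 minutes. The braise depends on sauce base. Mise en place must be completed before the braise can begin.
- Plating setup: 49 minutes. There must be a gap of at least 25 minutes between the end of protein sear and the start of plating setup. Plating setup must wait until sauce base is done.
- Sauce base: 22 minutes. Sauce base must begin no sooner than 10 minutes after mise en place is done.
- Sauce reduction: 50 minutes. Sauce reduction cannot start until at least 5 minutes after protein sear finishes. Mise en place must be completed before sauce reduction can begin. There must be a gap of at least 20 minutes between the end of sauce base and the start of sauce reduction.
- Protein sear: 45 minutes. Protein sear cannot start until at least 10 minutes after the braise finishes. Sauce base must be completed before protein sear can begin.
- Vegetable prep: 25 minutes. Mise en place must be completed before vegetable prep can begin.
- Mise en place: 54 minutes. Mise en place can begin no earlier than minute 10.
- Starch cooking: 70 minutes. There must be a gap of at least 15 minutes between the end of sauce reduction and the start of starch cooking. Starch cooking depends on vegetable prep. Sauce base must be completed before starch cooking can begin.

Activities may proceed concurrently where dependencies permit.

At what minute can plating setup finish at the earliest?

270

Mise en place cannot begin until its own release at minute 10. It runs from minute 10 to 10 + 54 = minute 64.
Sauce base waits on mise en place (finishes minute 64, plus 10-minute gap → minute 74), so it starts at minute 74 and finishes at 74 + 22 = minute 96.
The braise needs all of sauce base (finishes minute 96); mise en place (finishes minute 64). That puts its earliest start at minute 96; it finishes at 96 + 45 = minute 141.
Protein sear cannot start until the braise (finishes minute 141, plus 10-minute gap → minute 151); sauce base (finishes minute 96). The controlling bound is minute 151, so protein sear finishes at 151 + 45 = minute 196.
Plating setup has to wait for protein sear (finishes minute 196, plus 25-minute gap → minute 221); sauce base (finishes minute 96). The latest of these is minute 221, so plating setup runs minute 221 to 221 + 49 = minute 270.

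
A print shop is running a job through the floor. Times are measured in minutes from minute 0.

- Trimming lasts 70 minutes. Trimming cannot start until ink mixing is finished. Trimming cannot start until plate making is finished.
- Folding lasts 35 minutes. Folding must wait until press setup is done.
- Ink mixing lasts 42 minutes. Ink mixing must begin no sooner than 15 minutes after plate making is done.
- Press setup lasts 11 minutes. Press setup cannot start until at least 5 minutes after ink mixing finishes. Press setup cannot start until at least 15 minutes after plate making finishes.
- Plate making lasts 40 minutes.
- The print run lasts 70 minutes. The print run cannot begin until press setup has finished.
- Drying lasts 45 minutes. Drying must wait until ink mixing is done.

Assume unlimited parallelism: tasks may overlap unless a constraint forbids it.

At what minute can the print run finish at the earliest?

183

Nothing blocks plate making, so it runs from minute 0 to minute 40.
Ink mixing waits on plate making (finishes minute 40, plus 15-minute gap → minute 55), so it starts at minute 55 and finishes at 55 + 42 = minute 97.
For press setup: ink mixing (finishes minute 97, plus 5-minute gap → minute 102); plate making (finishes minute 40, plus 15-minute gap → minute 55). Taking the maximum gives a start of minute 102, and it finishes at 102 + 11 = minute 113.
The print run waits on press setup (finishes minute 113), so it starts at minute 113 and finishes at 113 + 70 = minute 183.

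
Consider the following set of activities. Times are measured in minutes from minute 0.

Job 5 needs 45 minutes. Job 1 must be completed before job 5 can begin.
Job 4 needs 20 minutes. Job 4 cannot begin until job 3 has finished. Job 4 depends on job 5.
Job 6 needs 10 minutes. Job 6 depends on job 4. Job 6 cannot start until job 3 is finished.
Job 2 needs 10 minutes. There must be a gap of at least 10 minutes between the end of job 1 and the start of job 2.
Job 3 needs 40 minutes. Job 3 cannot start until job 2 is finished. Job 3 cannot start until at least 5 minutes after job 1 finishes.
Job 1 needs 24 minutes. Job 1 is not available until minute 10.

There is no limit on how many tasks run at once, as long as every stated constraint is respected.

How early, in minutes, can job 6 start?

Job 1 cannot begin until its own release at minute 10. It runs from minute 10 to 10 + 24 = minute 34.
Job 5 waits on job 1 (finishes minute 34), so it starts at minute 34 and finishes at 34 + 45 = minute 79.
Job 2 waits on job 1 (finishes minute 34, plus 10-minute gap → minute 44), so it starts at minute 44 and finishes at 44 + 10 = minute 54.
Job 3 cannot start until job 2 (finishes minute 54); job 1 (finishes minute 34, plus 5-minute gap → minute 39). The controlling bound is minute 54, so job 3 finishes at 54 + 40 = minute 94.
Job 4 cannot start until job 3 (finishes minute 94); job 5 (finishes minute 79). The controlling bound is minute 94, so job 4 finishes at 94 + 20 = minute 114.
Job 6 waits on job 4 (finishes minute 114); job 3 (finishes minute 94). The latest of these is minute 114, which is the earliest job 6 can start.

114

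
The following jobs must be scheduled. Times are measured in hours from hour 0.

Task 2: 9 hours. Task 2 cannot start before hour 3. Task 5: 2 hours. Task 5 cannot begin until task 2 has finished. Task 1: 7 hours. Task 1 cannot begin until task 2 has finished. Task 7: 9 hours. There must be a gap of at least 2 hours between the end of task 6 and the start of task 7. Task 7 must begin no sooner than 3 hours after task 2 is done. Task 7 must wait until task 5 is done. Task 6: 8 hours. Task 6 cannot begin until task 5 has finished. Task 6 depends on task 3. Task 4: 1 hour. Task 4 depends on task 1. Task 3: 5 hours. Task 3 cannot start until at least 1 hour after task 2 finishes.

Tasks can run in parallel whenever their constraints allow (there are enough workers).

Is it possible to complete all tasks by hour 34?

After its own release at hour 3, task 2 can start at hour 3 and finishes at hour 12.
After task 2 (finishes hour 12), task 5 can start at hour 12 and finishes at hour 14.
After task 2 (finishes hour 12, plus 1-hour gap → hour 13), task 3 can start at hour 13 and finishes at hour 18.
Task 6 needs all of task 5 (finishes hour 14); task 3 (finishes hour 18). That puts its earliest start at hour 18; it finishes at 18 + 8 = hour 26.
Task 7 has to wait for task 6 (finishes hour 26, plus 2-hour gap → hour 28); task 2 (finishes hour 12, plus 3-hour gap → hour 15); task 5 (finishes hour 14). The latest of these is hour 28, so task 7 runs hour 28 to 28 + 9 = hour 37.
After task 2 (finishes hour 12), task 1 can start at hour 12 and finishes at hour 19.
Task 4 cannot begin until task 1 (finishes hour 19). It runs from hour 19 to 19 + 1 = hour 20.
The earliest everything can be done is hour 37, which is after the deadline of 34, so it is not possible.

No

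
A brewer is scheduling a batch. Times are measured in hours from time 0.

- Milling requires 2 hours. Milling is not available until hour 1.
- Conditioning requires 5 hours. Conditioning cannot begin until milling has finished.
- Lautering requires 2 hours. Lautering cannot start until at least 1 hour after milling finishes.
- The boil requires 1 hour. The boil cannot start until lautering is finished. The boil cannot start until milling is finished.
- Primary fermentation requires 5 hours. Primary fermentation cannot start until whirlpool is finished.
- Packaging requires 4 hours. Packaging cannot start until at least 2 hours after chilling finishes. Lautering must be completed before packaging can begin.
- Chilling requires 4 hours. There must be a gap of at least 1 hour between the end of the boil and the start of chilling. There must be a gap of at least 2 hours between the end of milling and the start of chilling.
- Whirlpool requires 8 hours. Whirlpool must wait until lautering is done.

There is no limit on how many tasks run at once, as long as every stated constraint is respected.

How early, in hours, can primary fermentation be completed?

19

Milling waits on its own release at hour 1, so it starts at hour 1 and finishes at 1 + 2 = hour 3.
Lautering cannot begin until milling (finishes hour 3, plus 1-hour gap → hour 4). It runs from hour 4 to 4 + 2 = hour 6.
After lautering (finishes hour 6), whirlpool can start at hour 6 and finishes at hour 14.
Primary fermentation cannot begin until whirlpool (finishes hour 14). It runs from hour 14 to 14 + 5 = hour 19.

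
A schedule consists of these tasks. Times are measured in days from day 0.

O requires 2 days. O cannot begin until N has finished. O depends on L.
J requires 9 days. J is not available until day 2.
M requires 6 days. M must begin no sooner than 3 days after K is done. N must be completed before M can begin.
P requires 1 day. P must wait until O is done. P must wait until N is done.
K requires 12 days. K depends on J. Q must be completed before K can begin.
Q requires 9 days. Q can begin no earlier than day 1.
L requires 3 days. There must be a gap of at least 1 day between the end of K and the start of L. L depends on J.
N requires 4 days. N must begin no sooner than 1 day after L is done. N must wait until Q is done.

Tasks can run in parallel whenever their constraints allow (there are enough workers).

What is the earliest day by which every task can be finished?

38

Q waits on its own release at day 1, so it starts at day 1 and finishes at 1 + 9 = day 10.
After its own release at day 2, J can start at day 2 and finishes at day 11.
K needs all of J (finishes day 11); Q (finishes day 10). That puts its earliest start at day 11; it finishes at 11 + 12 = day 23.
L needs all of K (finishes day 23, plus 1-day gap → day 24); J (finishes day 11). That puts its earliest start at day 24; it finishes at 24 + 3 = day 27.
For N: L (finishes day 27, plus 1-day gap → day 28); Q (finishes day 10). Taking the maximum gives a start of day 28, and it finishes at 28 + 4 = day 32.
O needs all of N (finishes day 32); L (finishes day 27). That puts its earliest start at day 32; it finishes at 32 + 2 = day 34.
P cannot start until O (finishes day 34); N (finishes day 32). The controlling bound is day 34, so P finishes at 34 + 1 = day 35.
M has to wait for K (finishes day 23, plus 3-day gap → day 26); N (finishes day 32). The latest of these is day 32, so M runs day 32 to 32 + 6 = day 38.
All tasks are finished once the last one completes. Finish times: J at 11, K at 23, L at 27, M at 38, N at 32, O at 34, P at 35, Q at 10. The latest is day 38.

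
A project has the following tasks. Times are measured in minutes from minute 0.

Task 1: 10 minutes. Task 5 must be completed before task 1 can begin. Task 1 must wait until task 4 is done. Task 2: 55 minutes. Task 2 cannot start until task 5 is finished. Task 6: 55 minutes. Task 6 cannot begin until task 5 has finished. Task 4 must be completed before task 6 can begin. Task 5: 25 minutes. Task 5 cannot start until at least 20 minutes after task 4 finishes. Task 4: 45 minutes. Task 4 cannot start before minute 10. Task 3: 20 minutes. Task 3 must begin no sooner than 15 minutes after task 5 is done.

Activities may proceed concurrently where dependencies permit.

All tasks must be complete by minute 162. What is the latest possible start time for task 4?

Task 1 has no dependents, so it just needs to finish by minute 162. Starting by 162 − 10 = minute 152 achieves that.
Nothing follows task 2; the deadline of minute 162 is its only limit. It must start by 162 − 55 = minute 107.
Nothing follows task 3; the deadline of minute 162 is its only limit. It must start by 162 − 20 = minute 142.
To finish by minute 162, task 6 (duration 55) must start no later than minute 107.
For task 5: task 1 (must start by minute 152); task 2 (must start by minute 107); task 3 (must start by minute 142, minus 15-minute gap → minute 127); task 6 (must start by minute 107). The most restrictive is minute 107; with a 25-minute duration, task 5 must start by minute 82.
Task 4 feeds task 1 (must start by minute 152); task 5 (must start by minute 82, minus 20-minute gap → minute 62); task 6 (must start by minute 107). Taking the minimum, task 4 must finish by minute 62 and start by 62 − 45 = minute 17.

17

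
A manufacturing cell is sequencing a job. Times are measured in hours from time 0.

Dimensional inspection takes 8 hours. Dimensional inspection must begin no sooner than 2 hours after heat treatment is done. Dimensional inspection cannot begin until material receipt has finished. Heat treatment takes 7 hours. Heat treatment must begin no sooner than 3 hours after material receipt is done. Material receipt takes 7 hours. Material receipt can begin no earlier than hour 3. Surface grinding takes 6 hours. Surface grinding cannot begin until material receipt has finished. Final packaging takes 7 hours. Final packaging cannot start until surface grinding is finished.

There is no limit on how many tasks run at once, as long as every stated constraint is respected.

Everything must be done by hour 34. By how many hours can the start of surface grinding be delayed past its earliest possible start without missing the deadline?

Material receipt cannot begin until its own release at hour 3. It runs from hour 3 to 3 + 7 = hour 10.
After material receipt (finishes hour 10), surface grinding can start at hour 10 and finishes at hour 16.

Working backward from the deadline:
Final packaging has no dependents, so it just needs to finish by hour 34. Starting by 34 − 7 = hour 27 achieves that.
Since final packaging (must start by hour 27) depends on it, surface grinding must finish by hour 27. Backing off its 6-hour duration gives a latest start of hour 21.
So surface grinding can start as early as hour 10 and as late as hour 21, giving 21 − 10 = 11 hours of slack.

11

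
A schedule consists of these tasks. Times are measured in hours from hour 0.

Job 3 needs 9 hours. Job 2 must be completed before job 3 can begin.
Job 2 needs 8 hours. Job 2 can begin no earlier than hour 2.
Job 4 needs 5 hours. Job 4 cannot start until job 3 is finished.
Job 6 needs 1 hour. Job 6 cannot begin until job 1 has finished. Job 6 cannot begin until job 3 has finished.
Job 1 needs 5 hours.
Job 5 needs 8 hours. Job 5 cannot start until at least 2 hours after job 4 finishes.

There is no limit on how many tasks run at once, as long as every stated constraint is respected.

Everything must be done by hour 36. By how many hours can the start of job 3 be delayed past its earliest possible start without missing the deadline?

2

Job 2 cannot begin until its own release at hour 2. It runs from hour 2 to 2 + 8 = hour 10.
Job 3 cannot begin until job 2 (finishes hour 10). It runs from hour 10 to 10 + 9 = hour 19.

Working backward from the deadline:
Job 6 must finish by hour 36; it takes 1 hour, so it must start by 36 − 1 = hour 35.
Job 5 must finish by hour 36; it takes 8 hours, so it must start by 36 − 8 = hour 28.
Job 4 must finish before job 5 (must start by hour 28, minus 2-hour gap → hour 26). With a 5-hour duration, job 4 must start by 26 − 5 = hour 21.
Job 3 must finish in time for job 4 (must start by hour 21); job 6 (must start by hour 35). The tightest is hour 21, so job 3 must start by 21 − 9 = hour 12.
So job 3 can start as early as hour 10 and as late as hour 12, giving 12 − 10 = 2 hours of slack.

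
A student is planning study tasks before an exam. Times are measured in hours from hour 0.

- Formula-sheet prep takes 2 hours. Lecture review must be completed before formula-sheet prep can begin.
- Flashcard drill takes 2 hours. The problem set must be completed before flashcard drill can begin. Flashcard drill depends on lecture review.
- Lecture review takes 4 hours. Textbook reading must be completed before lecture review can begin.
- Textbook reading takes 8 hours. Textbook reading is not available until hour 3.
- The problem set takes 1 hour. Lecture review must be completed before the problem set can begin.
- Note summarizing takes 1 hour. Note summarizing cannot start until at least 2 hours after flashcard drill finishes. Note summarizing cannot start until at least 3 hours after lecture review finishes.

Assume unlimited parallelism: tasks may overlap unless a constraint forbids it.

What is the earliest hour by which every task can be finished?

Textbook reading waits on its own release at hour 3, so it starts at hour 3 and finishes at 3 + 8 = hour 11.
Lecture review cannot begin until textbook reading (finishes hour 11). It runs from hour 11 to 11 + 4 = hour 15.
Formula-sheet prep cannot begin until lecture review (finishes hour 15). It runs from hour 15 to 15 + 2 = hour 17.
The problem set waits on lecture review (finishes hour 15), so it starts at hour 15 and finishes at 15 + 1 = hour 16.
Flashcard drill needs all of the problem set (finishes hour 16); lecture review (finishes hour 15). That puts its earliest start at hour 16; it finishes at 16 + 2 = hour 18.
Note summarizing needs all of flashcard drill (finishes hour 18, plus 2-hour gap → hour 20); lecture review (finishes hour 15, plus 3-hour gap → hour 18). That puts its earliest start at hour 20; it finishes at 20 + 1 = hour 21.
All tasks are finished once the last one completes. Finish times: Textbook reading at 11, Lecture review at 15, The problem set at 16, Flashcard drill at 18, Note summarizing at 21, Formula-sheet prep at 17. The latest is hour 21.

21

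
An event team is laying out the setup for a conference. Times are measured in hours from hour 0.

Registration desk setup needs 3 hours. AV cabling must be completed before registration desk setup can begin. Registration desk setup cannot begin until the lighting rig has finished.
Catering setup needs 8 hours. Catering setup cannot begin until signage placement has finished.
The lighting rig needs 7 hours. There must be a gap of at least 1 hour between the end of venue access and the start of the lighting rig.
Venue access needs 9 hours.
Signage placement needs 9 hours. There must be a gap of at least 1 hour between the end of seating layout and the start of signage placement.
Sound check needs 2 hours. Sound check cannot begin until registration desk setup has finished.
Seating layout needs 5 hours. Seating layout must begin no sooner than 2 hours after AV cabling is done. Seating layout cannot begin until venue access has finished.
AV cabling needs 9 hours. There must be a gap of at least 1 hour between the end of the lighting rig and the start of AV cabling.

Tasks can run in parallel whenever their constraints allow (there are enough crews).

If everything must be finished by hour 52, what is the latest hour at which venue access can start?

0

To finish by hour 52, catering setup (duration 8) must start no later than hour 44.
Signage placement feeds into catering setup (must start by hour 44); so signage placement must finish by hour 44 and therefore start by hour 35.
Seating layout feeds into signage placement (must start by hour 35, minus 1-hour gap → hour 34); so seating layout must finish by hour 34 and therefore start by hour 29.
To finish by hour 52, sound check (duration 2) must start no later than hour 50.
Registration desk setup has to be done before sound check (must start by hour 50). That means finishing by hour 50, i.e. starting by 50 − 3 = hour 47.
AV cabling has several dependents: seating layout (must start by hour 29, minus 2-hour gap → hour 27); registration desk setup (must start by hour 47). The earliest of those limits is hour 27, so AV cabling must start by 27 − 9 = hour 18.
The lighting rig has several dependents: AV cabling (must start by hour 18, minus 1-hour gap → hour 17); registration desk setup (must start by hour 47). The earliest of those limits is hour 17, so the lighting rig must start by 17 − 7 = hour 10.
For venue access: the lighting rig (must start by hour 10, minus 1-hour gap → hour 9); seating layout (must start by hour 29). The most restrictive is hour 9; with a 9-hour duration, venue access must start by hour 0.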